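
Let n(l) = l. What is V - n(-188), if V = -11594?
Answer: -11406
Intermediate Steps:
V - n(-188) = -11594 - 1*(-188) = -11594 + 188 = -11406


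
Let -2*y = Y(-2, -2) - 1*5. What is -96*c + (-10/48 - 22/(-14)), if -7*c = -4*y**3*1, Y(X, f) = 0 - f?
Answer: -30875/168 ≈ -183.78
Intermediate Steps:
Y(X, f) = -f
y = 3/2 (y = -(-1*(-2) - 1*5)/2 = -(2 - 5)/2 = -1/2*(-3) = 3/2 ≈ 1.5000)
c = 27/14 (c = -(-4*(3/2)**3)/7 = -(-4*27/8)/7 = -(-27)/14 = -1/7*(-27/2) = 27/14 ≈ 1.9286)
-96*c + (-10/48 - 22/(-14)) = -96*27/14 + (-10/48 - 22/(-14)) = -1296/7 + (-10*1/48 - 22*(-1/14)) = -1296/7 + (-5/24 + 11/7) = -1296/7 + 229/168 = -30875/168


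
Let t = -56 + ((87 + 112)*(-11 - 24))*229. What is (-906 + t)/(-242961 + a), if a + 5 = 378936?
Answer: -1595947/135970 ≈ -11.737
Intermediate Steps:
a = 378931 (a = -5 + 378936 = 378931)
t = -1595041 (t = -56 + (199*(-35))*229 = -56 - 6965*229 = -56 - 1594985 = -1595041)
(-906 + t)/(-242961 + a) = (-906 - 1595041)/(-242961 + 378931) = -1595947/135970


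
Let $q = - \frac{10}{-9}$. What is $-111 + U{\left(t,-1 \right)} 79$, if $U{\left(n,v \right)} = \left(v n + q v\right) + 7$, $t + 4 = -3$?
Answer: $\frac{8165}{9} \approx 907.22$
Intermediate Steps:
$q = \frac{10}{9}$ ($q = \left(-10\right) \left(- \frac{1}{9}\right) = \frac{10}{9} \approx 1.1111$)
$t = -7$ ($t = -4 - 3 = -7$)
$U{\left(n,v \right)} = 7 + \frac{10 v}{9} + n v$ ($U{\left(n,v \right)} = \left(v n + \frac{10 v}{9}\right) + 7 = \left(n v + \frac{10 v}{9}\right) + 7 = \left(\frac{10 v}{9} + n v\right) + 7 = 7 + \frac{10 v}{9} + n v$)
$-111 + U{\left(t,-1 \right)} 79 = -111 + \left(7 + \frac{10}{9} \left(-1\right) - -7\right) 79 = -111 + \left(7 - \frac{10}{9} + 7\right) 79 = -111 + \frac{116}{9} \cdot 79 = -111 + \frac{9164}{9} = \frac{8165}{9}$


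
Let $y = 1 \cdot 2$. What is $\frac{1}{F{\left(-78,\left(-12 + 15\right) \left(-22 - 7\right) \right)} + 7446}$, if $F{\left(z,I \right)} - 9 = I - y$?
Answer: $\frac{1}{7366} \approx 0.00013576$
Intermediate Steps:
$y = 2$
$F{\left(z,I \right)} = 7 + I$ ($F{\left(z,I \right)} = 9 + \left(I - 2\right) = 9 + \left(-2 + I\right) = 7 + I$)
$\frac{1}{F{\left(-78,\left(-12 + 15\right) \left(-22 - 7\right) \right)} + 7446} = \frac{1}{\left(7 + \left(-12 + 15\right) \left(-22 - 7\right)\right) + 7446} = \frac{1}{\left(7 + 3 \left(-29\right)\right) + 7446} = \frac{1}{\left(7 - 87\right) + 7446} = \frac{1}{-80 + 7446} = \frac{1}{7366}$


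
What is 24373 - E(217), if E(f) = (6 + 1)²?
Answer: 24324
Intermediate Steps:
E(f) = 49 (E(f) = 7² = 49)
24373 - E(217) = 24373 - 1*49 = 24373 - 49 = 24324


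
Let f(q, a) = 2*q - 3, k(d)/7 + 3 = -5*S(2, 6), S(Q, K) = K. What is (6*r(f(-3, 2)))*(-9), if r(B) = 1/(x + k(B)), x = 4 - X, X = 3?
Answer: 27/115 ≈ 0.23478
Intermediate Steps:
k(d) = -231 (k(d) = -21 + 7*(-5*6) = -21 + 7*(-30) = -21 - 210 = -231)
f(q, a) = -3 + 2*q
x = 1 (x = 4 - 1*3 = 4 - 3 = 1)
r(B) = -1/230 (r(B) = 1/(1 - 231) = 1/(-230) = -1/230)
(6*r(f(-3, 2)))*(-9) = (6*(-1/230))*(-9) = -3/115*(-9) = 27/115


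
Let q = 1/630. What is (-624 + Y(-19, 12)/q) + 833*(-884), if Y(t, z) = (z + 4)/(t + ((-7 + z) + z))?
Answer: -742036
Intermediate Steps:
q = 1/630 ≈ 0.0015873
Y(t, z) = (4 + z)/(-7 + t + 2*z) (Y(t, z) = (4 + z)/(t + (-7 + 2*z)) = (4 + z)/(-7 + t + 2*z))
(-624 + Y(-19, 12)/q) + 833*(-884) = (-624 + ((4 + 12)/(-7 - 19 + 2*12))/(1/630)) + 833*(-884) = (-624 + (16/(-7 - 19 + 24))*630) - 736372 = (-624 + (16/(-2))*630) - 736372 = (-624 - 1/2*16*630) - 736372 = (-624 - 8*630) - 736372 = (-624 - 5040) - 736372 = -5664 - 736372 = -742036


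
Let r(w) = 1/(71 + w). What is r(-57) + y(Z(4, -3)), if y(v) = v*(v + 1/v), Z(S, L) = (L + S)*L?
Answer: 141/14 ≈ 10.071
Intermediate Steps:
Z(S, L) = L*(L + S)
r(-57) + y(Z(4, -3)) = 1/(71 - 57) + (1 + (-3*(-3 + 4))²) = 1/14 + (1 + (-3*1)²) = 1/14 + (1 + (-3)²) = 1/14 + (1 + 9) = 1/14 + 10 = 141/14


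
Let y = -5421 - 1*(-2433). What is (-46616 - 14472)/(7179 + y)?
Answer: -61088/4191 ≈ -14.576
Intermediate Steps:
y = -2988 (y = -5421 + 2433 = -2988)
(-46616 - 14472)/(7179 + y) = (-46616 - 14472)/(7179 - 2988) = -61088/4191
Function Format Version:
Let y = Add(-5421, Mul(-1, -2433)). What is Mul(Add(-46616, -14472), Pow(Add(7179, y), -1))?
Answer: Rational(-61088, 4191) ≈ -14.576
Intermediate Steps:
y = -2988 (y = Add(-5421, 2433) = -2988)
Mul(Add(-46616, -14472), Pow(Add(7179, y), -1)) = Mul(Add(-46616, -14472), Pow(Add(7179, -2988), -1)) = Mul(-61088, Pow(4191, -1)) = Mul(-61088, Rational(1, 4191)) = Rational(-61088, 4191)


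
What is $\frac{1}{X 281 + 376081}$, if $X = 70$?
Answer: $\frac{1}{395751} \approx 2.5268 \cdot 10^{-6}$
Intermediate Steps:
$\frac{1}{X 281 + 376081} = \frac{1}{70 \cdot 281 + 376081} = \frac{1}{19670 + 376081} = \frac{1}{395751}$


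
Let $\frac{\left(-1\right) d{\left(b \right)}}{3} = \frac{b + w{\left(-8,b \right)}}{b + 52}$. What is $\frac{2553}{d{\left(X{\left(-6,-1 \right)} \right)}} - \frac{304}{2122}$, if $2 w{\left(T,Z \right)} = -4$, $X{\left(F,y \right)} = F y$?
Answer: $- \frac{26184723}{2122} \approx -12340.0$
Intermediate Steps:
$w{\left(T,Z \right)} = -2$ ($w{\left(T,Z \right)} = \frac{1}{2} \left(-4\right) = -2$)
$d{\left(b \right)} = - \frac{3 \left(-2 + b\right)}{52 + b}$ ($d{\left(b \right)} = - 3 \frac{b - 2}{b + 52} = - 3 \frac{-2 + b}{52 + b} = - \frac{3 \left(-2 + b\right)}{52 + b}$)
$\frac{2553}{d{\left(X{\left(-6,-1 \right)} \right)}} - \frac{304}{2122} = \frac{2553}{3 \frac{1}{52 - -6} \left(2 - \left(-6\right) \left(-1\right)\right)} - \frac{304}{2122} = \frac{2553}{3 \frac{1}{52 + 6} \left(2 - 6\right)} - \frac{152}{1061} = \frac{2553}{3 \cdot \frac{1}{58} \left(2 - 6\right)} - \frac{152}{1061} = \frac{2553}{3 \cdot \frac{1}{58} \left(-4\right)} - \frac{152}{1061} = \frac{2553}{- \frac{6}{29}} - \frac{152}{1061} = 2553 \left(- \frac{29}{6}\right) - \frac{152}{1061} = - \frac{24679}{2} - \frac{152}{1061} = - \frac{26184723}{2122}$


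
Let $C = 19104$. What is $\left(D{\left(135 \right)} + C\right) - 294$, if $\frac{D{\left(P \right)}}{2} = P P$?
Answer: $55260$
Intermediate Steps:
$D{\left(P \right)} = 2 P^{2}$ ($D{\left(P \right)} = 2 P P = 2 P^{2}$)
$\left(D{\left(135 \right)} + C\right) - 294 = \left(2 \cdot 135^{2} + 19104\right) - 294 = \left(2 \cdot 18225 + 19104\right) - 294 = \left(36450 + 19104\right) - 294 = 55554 - 294 = 55260$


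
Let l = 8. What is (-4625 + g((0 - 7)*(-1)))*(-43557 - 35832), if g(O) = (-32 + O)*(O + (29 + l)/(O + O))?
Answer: 5408375625/14 ≈ 3.8631e+8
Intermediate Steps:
g(O) = (-32 + O)*(O + 37/(2*O)) (g(O) = (-32 + O)*(O + (29 + 8)/(O + O)) = (-32 + O)*(O + 37/((2*O))) = (-32 + O)*(O + 37*(1/(2*O))) = (-32 + O)*(O + 37/(2*O)))
(-4625 + g((0 - 7)*(-1)))*(-43557 - 35832) = (-4625 + (37/2 + ((0 - 7)*(-1))² - 592*(-1/(0 - 7)) - 32*(0 - 7)*(-1)))*(-43557 - 35832) = (-4625 + (37/2 + (-7*(-1))² - 592/((-7*(-1))) - (-224)*(-1)))*(-79389) = (-4625 + (37/2 + 7² - 592/7 - 32*7))*(-79389) = (-4625 + (37/2 + 49 - 592*⅐ - 224))*(-79389) = (-4625 + (37/2 + 49 - 592/7 - 224))*(-79389) = (-4625 - 3375/14)*(-79389) = -68125/14*(-79389) = 5408375625/14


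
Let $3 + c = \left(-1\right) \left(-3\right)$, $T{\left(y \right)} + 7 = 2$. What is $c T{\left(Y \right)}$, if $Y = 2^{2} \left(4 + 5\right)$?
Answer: $0$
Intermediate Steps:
$Y = 36$ ($Y = 4 \cdot 9 = 36$)
$T{\left(y \right)} = -5$ ($T{\left(y \right)} = -7 + 2 = -5$)
$c = 0$ ($c = -3 - -3 = -3 + 3 = 0$)
$c T{\left(Y \right)} = 0 \left(-5\right) = 0$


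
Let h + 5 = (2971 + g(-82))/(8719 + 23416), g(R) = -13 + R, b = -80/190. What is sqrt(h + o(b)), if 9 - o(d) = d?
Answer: 8*sqrt(26273222515)/610565 ≈ 2.1238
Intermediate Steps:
b = -8/19 (b = -80*1/190 = -8/19 ≈ -0.42105)
o(d) = 9 - d
h = -157799/32135 (h = -5 + (2971 + (-13 - 82))/(8719 + 23416) = -5 + (2971 - 95)/32135 = -5 + 2876*(1/32135) = -5 + 2876/32135 = -157799/32135 ≈ -4.9105)
sqrt(h + o(b)) = sqrt(-157799/32135 + (9 - 1*(-8/19))) = sqrt(-157799/32135 + (9 + 8/19)) = sqrt(-157799/32135 + 179/19) = sqrt(2753984/610565) = 8*sqrt(26273222515)/610565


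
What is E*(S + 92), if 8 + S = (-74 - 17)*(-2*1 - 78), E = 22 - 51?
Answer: -213556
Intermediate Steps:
E = -29
S = 7272 (S = -8 + (-74 - 17)*(-2*1 - 78) = -8 - 91*(-2 - 78) = -8 - 91*(-80) = -8 + 7280 = 7272)
E*(S + 92) = -29*(7272 + 92) = -29*7364 = -213556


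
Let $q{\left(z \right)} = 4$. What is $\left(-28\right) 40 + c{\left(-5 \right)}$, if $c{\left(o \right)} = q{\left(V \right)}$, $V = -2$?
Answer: $-1116$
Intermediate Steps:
$c{\left(o \right)} = 4$
$\left(-28\right) 40 + c{\left(-5 \right)} = \left(-28\right) 40 + 4 = -1120 + 4 = -1116$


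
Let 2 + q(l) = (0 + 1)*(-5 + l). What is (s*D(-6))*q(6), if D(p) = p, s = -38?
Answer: -228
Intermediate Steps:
q(l) = -7 + l (q(l) = -2 + (0 + 1)*(-5 + l) = -2 + 1*(-5 + l) = -2 + (-5 + l) = -7 + l)
(s*D(-6))*q(6) = (-38*(-6))*(-7 + 6) = 228*(-1) = -228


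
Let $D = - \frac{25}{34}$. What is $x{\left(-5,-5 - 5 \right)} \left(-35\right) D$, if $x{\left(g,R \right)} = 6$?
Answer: $\frac{2625}{17} \approx 154.41$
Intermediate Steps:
$D = - \frac{25}{34}$ ($D = \left(-25\right) \frac{1}{34} = - \frac{25}{34} \approx -0.73529$)
$x{\left(-5,-5 - 5 \right)} \left(-35\right) D = 6 \left(-35\right) \left(- \frac{25}{34}\right) = \left(-210\right) \left(- \frac{25}{34}\right) = \frac{2625}{17}$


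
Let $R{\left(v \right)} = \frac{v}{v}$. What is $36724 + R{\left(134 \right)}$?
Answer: $36725$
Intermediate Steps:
$R{\left(v \right)} = 1$
$36724 + R{\left(134 \right)} = 36724 + 1 = 36725$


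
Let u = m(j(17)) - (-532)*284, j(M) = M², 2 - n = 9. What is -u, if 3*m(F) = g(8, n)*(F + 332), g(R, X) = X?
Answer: -149639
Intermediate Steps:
n = -7 (n = 2 - 1*9 = 2 - 9 = -7)
m(F) = -2324/3 - 7*F/3 (m(F) = (-7*(F + 332))/3 = (-7*(332 + F))/3 = (-2324 - 7*F)/3 = -2324/3 - 7*F/3)
u = 149639 (u = (-2324/3 - 7/3*17²) - (-532)*284 = (-2324/3 - 7/3*289) - 1*(-151088) = (-2324/3 - 2023/3) + 151088 = -1449 + 151088 = 149639)
-u = -1*149639 = -149639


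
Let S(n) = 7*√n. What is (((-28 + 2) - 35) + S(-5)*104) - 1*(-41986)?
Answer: 41925 + 728*I*√5 ≈ 41925.0 + 1627.9*I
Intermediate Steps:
(((-28 + 2) - 35) + S(-5)*104) - 1*(-41986) = (((-28 + 2) - 35) + (7*√(-5))*104) - 1*(-41986) = ((-26 - 35) + (7*(I*√5))*104) + 41986 = (-61 + (7*I*√5)*104) + 41986 = (-61 + 728*I*√5) + 41986 = 41925 + 728*I*√5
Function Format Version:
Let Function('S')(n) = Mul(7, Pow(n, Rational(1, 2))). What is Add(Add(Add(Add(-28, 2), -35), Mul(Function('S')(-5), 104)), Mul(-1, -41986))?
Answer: Add(41925, Mul(728, I, Pow(5, Rational(1, 2)))) ≈ Add(41925., Mul(1627.9, I))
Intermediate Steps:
Add(Add(Add(Add(-28, 2), -35), Mul(Function('S')(-5), 104)), Mul(-1, -41986)) = Add(Add(Add(Add(-28, 2), -35), Mul(Mul(7, Pow(-5, Rational(1, 2))), 104)), Mul(-1, -41986)) = Add(Add(Add(-26, -35), Mul(Mul(7, Mul(I, Pow(5, Rational(1, 2)))), 104)), 41986) = Add(Add(-61, Mul(Mul(7, I, Pow(5, Rational(1, 2))), 104)), 41986) = Add(Add(-61, Mul(728, I, Pow(5, Rational(1, 2)))), 41986) = Add(41925, Mul(728, I, Pow(5, Rational(1, 2))))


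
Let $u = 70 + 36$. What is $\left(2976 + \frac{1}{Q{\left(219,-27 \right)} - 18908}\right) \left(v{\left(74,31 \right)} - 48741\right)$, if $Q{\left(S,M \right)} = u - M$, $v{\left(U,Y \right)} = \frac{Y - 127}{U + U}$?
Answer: $- \frac{100766182006959}{694675} \approx -1.4506 \cdot 10^{8}$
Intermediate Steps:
$v{\left(U,Y \right)} = \frac{-127 + Y}{2 U}$
$u = 106$
$Q{\left(S,M \right)} = 106 - M$
$\left(2976 + \frac{1}{Q{\left(219,-27 \right)} - 18908}\right) \left(v{\left(74,31 \right)} - 48741\right) = \left(2976 + \frac{1}{\left(106 - -27\right) - 18908}\right) \left(\frac{-127 + 31}{2 \cdot 74} - 48741\right) = \left(2976 + \frac{1}{\left(106 + 27\right) - 18908}\right) \left(\frac{1}{2} \cdot \frac{1}{74} \left(-96\right) - 48741\right) = \left(2976 + \frac{1}{133 - 18908}\right) \left(- \frac{24}{37} - 48741\right) = \left(2976 + \frac{1}{-18775}\right) \left(- \frac{1803441}{37}\right) = \left(2976 - \frac{1}{18775}\right) \left(- \frac{1803441}{37}\right) = \frac{55874399}{18775} \left(- \frac{1803441}{37}\right) = - \frac{100766182006959}{694675}$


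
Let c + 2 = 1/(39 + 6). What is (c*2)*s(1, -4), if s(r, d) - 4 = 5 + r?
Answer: -356/9 ≈ -39.556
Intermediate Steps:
s(r, d) = 9 + r (s(r, d) = 4 + (5 + r) = 9 + r)
c = -89/45 (c = -2 + 1/(39 + 6) = -2 + 1/45 = -89/45 ≈ -1.9778)
(c*2)*s(1, -4) = (-89/45*2)*(9 + 1) = -178/45*10 = -356/9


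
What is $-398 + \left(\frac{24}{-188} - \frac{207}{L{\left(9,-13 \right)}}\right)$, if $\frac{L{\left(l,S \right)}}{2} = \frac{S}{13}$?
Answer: $- \frac{27695}{94} \approx -294.63$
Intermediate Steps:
$L{\left(l,S \right)} = \frac{2 S}{13}$ ($L{\left(l,S \right)} = 2 \frac{S}{13} = \frac{2 S}{13}$)
$-398 + \left(\frac{24}{-188} - \frac{207}{L{\left(9,-13 \right)}}\right) = -398 + \left(\frac{24}{-188} - \frac{207}{\frac{2}{13} \left(-13\right)}\right) = -398 - \left(\frac{6}{47} + \frac{207}{-2}\right) = -398 - - \frac{9717}{94} = -398 + \left(- \frac{6}{47} + \frac{207}{2}\right) = -398 + \frac{9717}{94} = - \frac{27695}{94}$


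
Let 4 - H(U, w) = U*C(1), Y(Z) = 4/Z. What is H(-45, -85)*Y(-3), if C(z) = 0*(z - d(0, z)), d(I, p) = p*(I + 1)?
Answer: -16/3 ≈ -5.3333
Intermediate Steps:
d(I, p) = p*(1 + I)
C(z) = 0 (C(z) = 0*(z - z*(1 + 0)) = 0*(z - z) = 0*0 = 0)
H(U, w) = 4 (H(U, w) = 4 - U*0 = 4 - 1*0 = 4 + 0 = 4)
H(-45, -85)*Y(-3) = 4*(4/(-3)) = 4*(4*(-1/3)) = 4*(-4/3) = -16/3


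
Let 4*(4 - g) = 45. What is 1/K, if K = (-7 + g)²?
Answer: 16/3249 ≈ 0.0049246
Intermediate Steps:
g = -29/4 (g = 4 - ¼*45 = 4 - 45/4 = -29/4 ≈ -7.2500)
K = 3249/16 (K = (-7 - 29/4)² = (-57/4)² = 3249/16 ≈ 203.06)
1/K = 1/(3249/16) = 16/3249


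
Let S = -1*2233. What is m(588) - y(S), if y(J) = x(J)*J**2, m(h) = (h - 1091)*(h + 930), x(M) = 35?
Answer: -175283669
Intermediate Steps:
m(h) = (-1091 + h)*(930 + h)
S = -2233
y(J) = 35*J**2
m(588) - y(S) = (-1014630 + 588**2 - 161*588) - 35*(-2233)**2 = (-1014630 + 345744 - 94668) - 35*4986289 = -763554 - 1*174520115 = -763554 - 174520115 = -175283669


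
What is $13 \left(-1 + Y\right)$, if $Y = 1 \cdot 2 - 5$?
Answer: $-52$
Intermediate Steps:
$Y = -3$ ($Y = 2 - 5 = -3$)
$13 \left(-1 + Y\right) = 13 \left(-1 - 3\right) = 13 \left(-4\right) = -52$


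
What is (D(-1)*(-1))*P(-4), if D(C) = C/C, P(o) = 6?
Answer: -6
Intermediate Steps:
D(C) = 1
(D(-1)*(-1))*P(-4) = (1*(-1))*6 = -1*6 = -6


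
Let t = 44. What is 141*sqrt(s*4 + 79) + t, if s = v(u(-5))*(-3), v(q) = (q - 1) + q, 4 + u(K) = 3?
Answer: 44 + 141*sqrt(115) ≈ 1556.1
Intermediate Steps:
u(K) = -1 (u(K) = -4 + 3 = -1)
v(q) = -1 + 2*q (v(q) = (-1 + q) + q = -1 + 2*q)
s = 9 (s = (-1 + 2*(-1))*(-3) = (-1 - 2)*(-3) = -3*(-3) = 9)
141*sqrt(s*4 + 79) + t = 141*sqrt(9*4 + 79) + 44 = 141*sqrt(36 + 79) + 44 = 141*sqrt(115) + 44 = 44 + 141*sqrt(115)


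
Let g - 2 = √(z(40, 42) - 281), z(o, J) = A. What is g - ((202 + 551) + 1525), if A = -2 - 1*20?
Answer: -2276 + I*√303 ≈ -2276.0 + 17.407*I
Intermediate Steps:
A = -22 (A = -2 - 20 = -22)
z(o, J) = -22
g = 2 + I*√303 (g = 2 + √(-22 - 281) = 2 + √(-303) = 2 + I*√303 ≈ 2.0 + 17.407*I)
g - ((202 + 551) + 1525) = (2 + I*√303) - ((202 + 551) + 1525) = (2 + I*√303) - (753 + 1525) = (2 + I*√303) - 1*2278 = (2 + I*√303) - 2278 = -2276 + I*√303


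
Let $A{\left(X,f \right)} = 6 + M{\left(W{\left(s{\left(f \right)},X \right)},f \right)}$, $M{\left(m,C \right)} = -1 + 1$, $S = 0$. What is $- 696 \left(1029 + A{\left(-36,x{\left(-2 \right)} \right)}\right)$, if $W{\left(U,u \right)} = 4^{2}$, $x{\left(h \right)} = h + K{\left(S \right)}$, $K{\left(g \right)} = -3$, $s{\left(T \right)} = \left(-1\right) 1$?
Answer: $-720360$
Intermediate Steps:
$s{\left(T \right)} = -1$
$x{\left(h \right)} = -3 + h$ ($x{\left(h \right)} = h - 3 = -3 + h$)
$W{\left(U,u \right)} = 16$
$M{\left(m,C \right)} = 0$
$A{\left(X,f \right)} = 6$ ($A{\left(X,f \right)} = 6 + 0 = 6$)
$- 696 \left(1029 + A{\left(-36,x{\left(-2 \right)} \right)}\right) = - 696 \left(1029 + 6\right) = \left(-696\right) 1035 = -720360$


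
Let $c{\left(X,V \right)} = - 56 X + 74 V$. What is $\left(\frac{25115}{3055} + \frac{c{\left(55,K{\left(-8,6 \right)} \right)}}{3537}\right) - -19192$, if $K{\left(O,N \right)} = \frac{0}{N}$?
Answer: $\frac{41491850015}{2161107} \approx 19199.0$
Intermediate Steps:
$K{\left(O,N \right)} = 0$
$\left(\frac{25115}{3055} + \frac{c{\left(55,K{\left(-8,6 \right)} \right)}}{3537}\right) - -19192 = \left(\frac{25115}{3055} + \frac{\left(-56\right) 55 + 74 \cdot 0}{3537}\right) - -19192 = \left(25115 \cdot \frac{1}{3055} + \left(-3080 + 0\right) \frac{1}{3537}\right) + 19192 = \left(\frac{5023}{611} - \frac{3080}{3537}\right) + 19192 = \frac{15884471}{2161107} + 19192 = \frac{41491850015}{2161107}$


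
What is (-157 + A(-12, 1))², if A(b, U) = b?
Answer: 28561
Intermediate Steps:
(-157 + A(-12, 1))² = (-157 - 12)² = (-169)² = 28561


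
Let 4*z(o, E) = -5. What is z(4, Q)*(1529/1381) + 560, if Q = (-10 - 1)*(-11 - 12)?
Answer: 3085795/5524 ≈ 558.62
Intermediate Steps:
Q = 253 (Q = -11*(-23) = 253)
z(o, E) = -5/4 (z(o, E) = (¼)*(-5) = -5/4)
z(4, Q)*(1529/1381) + 560 = -7645/(4*1381) + 560 = -5/4*1529/1381 + 560 = -7645/5524 + 560 = 3085795/5524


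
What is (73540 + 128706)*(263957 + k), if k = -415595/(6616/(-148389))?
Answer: 6412822838780941/3308 ≈ 1.9386e+12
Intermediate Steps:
k = 61669726455/6616 (k = -415595/(6616*(-1/148389)) = -415595/(-6616/148389) = -415595*(-148389/6616) = 61669726455/6616 ≈ 9.3213e+6)
(73540 + 128706)*(263957 + k) = (73540 + 128706)*(263957 + 61669726455/6616) = 202246*(63416065967/6616) = 6412822838780941/3308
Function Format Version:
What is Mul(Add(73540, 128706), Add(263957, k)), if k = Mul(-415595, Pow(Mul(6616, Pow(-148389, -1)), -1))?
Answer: Rational(6412822838780941, 3308) ≈ 1.9386e+12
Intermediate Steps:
k = Rational(61669726455, 6616) (k = Mul(-415595, Pow(Mul(6616, Rational(-1, 148389)), -1)) = Mul(-415595, Pow(Rational(-6616, 148389), -1)) = Mul(-415595, Rational(-148389, 6616)) = Rational(61669726455, 6616) ≈ 9.3213e+6)
Mul(Add(73540, 128706), Add(263957, k)) = Mul(Add(73540, 128706), Add(263957, Rational(61669726455, 6616))) = Mul(202246, Rational(63416065967, 6616)) = Rational(6412822838780941, 3308)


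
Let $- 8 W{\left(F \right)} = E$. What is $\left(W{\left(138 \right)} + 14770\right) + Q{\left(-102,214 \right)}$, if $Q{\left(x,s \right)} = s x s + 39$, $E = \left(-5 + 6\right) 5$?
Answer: $- \frac{37251069}{8} \approx -4.6564 \cdot 10^{6}$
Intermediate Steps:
$E = 5$ ($E = 1 \cdot 5 = 5$)
$W{\left(F \right)} = - \frac{5}{8}$ ($W{\left(F \right)} = \left(- \frac{1}{8}\right) 5 = - \frac{5}{8}$)
$Q{\left(x,s \right)} = 39 + x s^{2}$ ($Q{\left(x,s \right)} = x s^{2} + 39 = 39 + x s^{2}$)
$\left(W{\left(138 \right)} + 14770\right) + Q{\left(-102,214 \right)} = \left(- \frac{5}{8} + 14770\right) + \left(39 - 102 \cdot 214^{2}\right) = \frac{118155}{8} + \left(39 - 4671192\right) = \frac{118155}{8} - 4671153 = - \frac{37251069}{8}$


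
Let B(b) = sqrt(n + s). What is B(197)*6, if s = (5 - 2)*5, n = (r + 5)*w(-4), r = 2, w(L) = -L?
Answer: 6*sqrt(43) ≈ 39.345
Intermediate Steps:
n = 28 (n = (2 + 5)*(-1*(-4)) = 7*4 = 28)
s = 15 (s = 3*5 = 15)
B(b) = sqrt(43) (B(b) = sqrt(28 + 15) = sqrt(43))
B(197)*6 = sqrt(43)*6 = 6*sqrt(43)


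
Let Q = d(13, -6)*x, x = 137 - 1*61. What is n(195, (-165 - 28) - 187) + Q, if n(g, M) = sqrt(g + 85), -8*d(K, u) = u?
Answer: 57 + 2*sqrt(70) ≈ 73.733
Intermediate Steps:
x = 76 (x = 137 - 61 = 76)
d(K, u) = -u/8
n(g, M) = sqrt(85 + g)
Q = 57 (Q = -1/8*(-6)*76 = (3/4)*76 = 57)
n(195, (-165 - 28) - 187) + Q = sqrt(85 + 195) + 57 = sqrt(280) + 57 = 2*sqrt(70) + 57 = 57 + 2*sqrt(70)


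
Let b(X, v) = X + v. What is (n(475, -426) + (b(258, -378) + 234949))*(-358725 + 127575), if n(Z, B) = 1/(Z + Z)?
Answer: -1031333748273/19 ≈ -5.4281e+10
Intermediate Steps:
n(Z, B) = 1/(2*Z)
(n(475, -426) + (b(258, -378) + 234949))*(-358725 + 127575) = ((½)/475 + ((258 - 378) + 234949))*(-358725 + 127575) = ((½)*(1/475) + (-120 + 234949))*(-231150) = (1/950 + 234829)*(-231150) = (223087551/950)*(-231150) = -1031333748273/19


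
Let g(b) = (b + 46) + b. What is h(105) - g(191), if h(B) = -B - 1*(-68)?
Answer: -465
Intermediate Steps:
h(B) = 68 - B (h(B) = -B + 68 = 68 - B)
g(b) = 46 + 2*b (g(b) = (46 + b) + b = 46 + 2*b)
h(105) - g(191) = (68 - 1*105) - (46 + 2*191) = (68 - 105) - (46 + 382) = -37 - 1*428 = -37 - 428 = -465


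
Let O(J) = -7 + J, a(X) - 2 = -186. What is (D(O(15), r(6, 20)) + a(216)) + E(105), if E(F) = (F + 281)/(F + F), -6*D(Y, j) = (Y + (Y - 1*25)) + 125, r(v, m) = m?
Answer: -21157/105 ≈ -201.50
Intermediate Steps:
a(X) = -184 (a(X) = 2 - 186 = -184)
D(Y, j) = -50/3 - Y/3 (D(Y, j) = -((Y + (Y - 1*25)) + 125)/6 = -((Y + (Y - 25)) + 125)/6 = -((Y + (-25 + Y)) + 125)/6 = -((-25 + 2*Y) + 125)/6 = -(100 + 2*Y)/6 = -50/3 - Y/3)
E(F) = (281 + F)/(2*F) (E(F) = (281 + F)/((2*F)) = (281 + F)*(1/(2*F)) = (281 + F)/(2*F))
(D(O(15), r(6, 20)) + a(216)) + E(105) = ((-50/3 - (-7 + 15)/3) - 184) + (1/2)*(281 + 105)/105 = ((-50/3 - 1/3*8) - 184) + (1/2)*(1/105)*386 = ((-50/3 - 8/3) - 184) + 193/105 = (-58/3 - 184) + 193/105 = -610/3 + 193/105 = -21157/105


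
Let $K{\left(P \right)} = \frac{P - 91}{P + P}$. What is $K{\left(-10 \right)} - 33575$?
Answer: $- \frac{671399}{20} \approx -33570.0$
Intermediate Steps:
$K{\left(P \right)} = \frac{-91 + P}{2 P}$
$K{\left(-10 \right)} - 33575 = \frac{-91 - 10}{2 \left(-10\right)} - 33575 = \frac{1}{2} \left(- \frac{1}{10}\right) \left(-101\right) - 33575 = \frac{101}{20} - 33575 = - \frac{671399}{20}$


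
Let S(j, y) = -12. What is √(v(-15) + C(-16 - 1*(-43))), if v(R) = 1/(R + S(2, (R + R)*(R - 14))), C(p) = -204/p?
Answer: I*√615/9 ≈ 2.7555*I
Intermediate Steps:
v(R) = 1/(-12 + R) (v(R) = 1/(R - 12) = 1/(-12 + R))
√(v(-15) + C(-16 - 1*(-43))) = √(1/(-12 - 15) - 204/(-16 - 1*(-43))) = √(1/(-27) - 204/(-16 + 43)) = √(-1/27 - 204/27) = √(-1/27 - 204*1/27) = √(-1/27 - 68/9) = √(-205/27) = I*√615/9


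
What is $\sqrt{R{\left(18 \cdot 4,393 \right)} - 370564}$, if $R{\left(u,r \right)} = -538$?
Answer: $i \sqrt{371102} \approx 609.18 i$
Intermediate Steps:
$\sqrt{R{\left(18 \cdot 4,393 \right)} - 370564} = \sqrt{-538 - 370564} = \sqrt{-371102} = i \sqrt{371102}$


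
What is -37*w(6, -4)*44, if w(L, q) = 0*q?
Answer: 0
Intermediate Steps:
w(L, q) = 0
-37*w(6, -4)*44 = -37*0*44 = 0*44 = 0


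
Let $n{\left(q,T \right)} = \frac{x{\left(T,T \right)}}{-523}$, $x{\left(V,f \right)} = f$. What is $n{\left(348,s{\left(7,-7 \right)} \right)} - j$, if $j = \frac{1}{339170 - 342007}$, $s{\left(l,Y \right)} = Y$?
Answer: $\frac{20382}{1483751} \approx 0.013737$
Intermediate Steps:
$n{\left(q,T \right)} = - \frac{T}{523}$ ($n{\left(q,T \right)} = \frac{T}{-523} = T \left(- \frac{1}{523}\right) = - \frac{T}{523}$)
$j = - \frac{1}{2837}$ ($j = \frac{1}{-2837} = - \frac{1}{2837} \approx -0.00035249$)
$n{\left(348,s{\left(7,-7 \right)} \right)} - j = \left(- \frac{1}{523}\right) \left(-7\right) - - \frac{1}{2837} = \frac{7}{523} + \frac{1}{2837} = \frac{20382}{1483751}$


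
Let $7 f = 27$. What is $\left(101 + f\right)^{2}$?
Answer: $\frac{538756}{49} \approx 10995.0$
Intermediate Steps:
$f = \frac{27}{7}$ ($f = \frac{1}{7} \cdot 27 = \frac{27}{7} \approx 3.8571$)
$\left(101 + f\right)^{2} = \left(101 + \frac{27}{7}\right)^{2} = \left(\frac{734}{7}\right)^{2} = \frac{538756}{49}$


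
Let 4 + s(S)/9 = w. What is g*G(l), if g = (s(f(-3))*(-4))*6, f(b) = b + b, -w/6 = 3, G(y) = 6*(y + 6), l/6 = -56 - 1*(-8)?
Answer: -8040384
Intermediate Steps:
l = -288 (l = 6*(-56 - 1*(-8)) = 6*(-56 + 8) = 6*(-48) = -288)
G(y) = 36 + 6*y (G(y) = 6*(6 + y) = 36 + 6*y)
w = -18 (w = -6*3 = -18)
f(b) = 2*b
s(S) = -198 (s(S) = -36 + 9*(-18) = -36 - 162 = -198)
g = 4752 (g = -198*(-4)*6 = 792*6 = 4752)
g*G(l) = 4752*(36 + 6*(-288)) = 4752*(36 - 1728) = 4752*(-1692) = -8040384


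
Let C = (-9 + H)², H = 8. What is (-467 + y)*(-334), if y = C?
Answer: 155644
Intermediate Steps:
C = 1 (C = (-9 + 8)² = (-1)² = 1)
y = 1
(-467 + y)*(-334) = (-467 + 1)*(-334) = -466*(-334) = 155644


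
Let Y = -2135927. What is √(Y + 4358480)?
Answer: √2222553 ≈ 1490.8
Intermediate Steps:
√(Y + 4358480) = √(-2135927 + 4358480) = √2222553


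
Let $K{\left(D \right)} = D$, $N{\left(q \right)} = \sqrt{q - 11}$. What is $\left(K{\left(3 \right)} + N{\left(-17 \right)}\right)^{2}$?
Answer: $-19 + 12 i \sqrt{7} \approx -19.0 + 31.749 i$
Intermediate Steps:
$N{\left(q \right)} = \sqrt{-11 + q}$
$\left(K{\left(3 \right)} + N{\left(-17 \right)}\right)^{2} = \left(3 + \sqrt{-11 - 17}\right)^{2} = \left(3 + \sqrt{-28}\right)^{2} = \left(3 + 2 i \sqrt{7}\right)^{2}$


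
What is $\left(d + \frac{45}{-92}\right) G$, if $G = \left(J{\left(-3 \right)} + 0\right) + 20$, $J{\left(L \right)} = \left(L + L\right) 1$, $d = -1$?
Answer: $- \frac{959}{46} \approx -20.848$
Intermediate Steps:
$J{\left(L \right)} = 2 L$ ($J{\left(L \right)} = 2 L 1 = 2 L$)
$G = 14$ ($G = \left(2 \left(-3\right) + 0\right) + 20 = \left(-6 + 0\right) + 20 = -6 + 20 = 14$)
$\left(d + \frac{45}{-92}\right) G = \left(-1 + \frac{45}{-92}\right) 14 = \left(-1 + 45 \left(- \frac{1}{92}\right)\right) 14 = \left(-1 - \frac{45}{92}\right) 14 = \left(- \frac{137}{92}\right) 14 = - \frac{959}{46}$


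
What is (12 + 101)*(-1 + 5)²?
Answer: 1808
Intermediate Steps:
(12 + 101)*(-1 + 5)² = 113*4² = 113*16 = 1808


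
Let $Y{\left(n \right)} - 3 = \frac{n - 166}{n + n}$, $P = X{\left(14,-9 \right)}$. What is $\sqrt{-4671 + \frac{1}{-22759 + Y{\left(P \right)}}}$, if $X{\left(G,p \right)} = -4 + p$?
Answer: $\frac{i \sqrt{1634126204360361}}{591477} \approx 68.345 i$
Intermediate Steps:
$P = -13$ ($P = -4 - 9 = -13$)
$Y{\left(n \right)} = 3 + \frac{-166 + n}{2 n}$ ($Y{\left(n \right)} = 3 + \frac{n - 166}{n + n} = 3 + \frac{-166 + n}{2 n}$)
$\sqrt{-4671 + \frac{1}{-22759 + Y{\left(P \right)}}} = \sqrt{-4671 + \frac{1}{-22759 - \left(- \frac{7}{2} + \frac{83}{-13}\right)}} = \sqrt{-4671 + \frac{1}{-22759 + \left(\frac{7}{2} - - \frac{83}{13}\right)}} = \sqrt{-4671 + \frac{1}{-22759 + \left(\frac{7}{2} + \frac{83}{13}\right)}} = \sqrt{-4671 + \frac{1}{-22759 + \frac{257}{26}}} = \sqrt{-4671 + \frac{1}{- \frac{591477}{26}}} = \sqrt{-4671 - \frac{26}{591477}} = \sqrt{- \frac{2762789093}{591477}} = \frac{i \sqrt{1634126204360361}}{591477}$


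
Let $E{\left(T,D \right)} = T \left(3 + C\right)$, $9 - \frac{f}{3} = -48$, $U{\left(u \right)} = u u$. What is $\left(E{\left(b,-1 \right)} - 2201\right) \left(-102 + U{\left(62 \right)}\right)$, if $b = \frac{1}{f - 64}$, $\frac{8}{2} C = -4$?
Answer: $- \frac{881259710}{107} \approx -8.2361 \cdot 10^{6}$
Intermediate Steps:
$U{\left(u \right)} = u^{2}$
$C = -1$ ($C = \frac{1}{4} \left(-4\right) = -1$)
$f = 171$ ($f = 27 - -144 = 27 + 144 = 171$)
$b = \frac{1}{107}$ ($b = \frac{1}{171 - 64} = \frac{1}{107} \approx 0.0093458$)
$E{\left(T,D \right)} = 2 T$ ($E{\left(T,D \right)} = T \left(3 - 1\right) = T 2 = 2 T$)
$\left(E{\left(b,-1 \right)} - 2201\right) \left(-102 + U{\left(62 \right)}\right) = \left(2 \cdot \frac{1}{107} - 2201\right) \left(-102 + 62^{2}\right) = \left(\frac{2}{107} - 2201\right) \left(-102 + 3844\right) = \left(- \frac{235505}{107}\right) 3742 = - \frac{881259710}{107}$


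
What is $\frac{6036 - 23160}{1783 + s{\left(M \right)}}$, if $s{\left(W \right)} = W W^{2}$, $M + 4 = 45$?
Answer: $- \frac{1427}{5892} \approx -0.24219$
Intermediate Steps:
$M = 41$ ($M = -4 + 45 = 41$)
$s{\left(W \right)} = W^{3}$
$\frac{6036 - 23160}{1783 + s{\left(M \right)}} = \frac{6036 - 23160}{1783 + 41^{3}} = - \frac{17124}{1783 + 68921} = - \frac{17124}{70704} = \left(-17124\right) \frac{1}{70704} = - \frac{1427}{5892}$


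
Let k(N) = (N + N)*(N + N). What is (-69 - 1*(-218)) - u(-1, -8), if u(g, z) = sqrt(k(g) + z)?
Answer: 149 - 2*I ≈ 149.0 - 2.0*I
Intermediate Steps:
k(N) = 4*N**2 (k(N) = (2*N)*(2*N) = 4*N**2)
u(g, z) = sqrt(z + 4*g**2) (u(g, z) = sqrt(4*g**2 + z) = sqrt(z + 4*g**2))
(-69 - 1*(-218)) - u(-1, -8) = (-69 - 1*(-218)) - sqrt(-8 + 4*(-1)**2) = (-69 + 218) - sqrt(-8 + 4*1) = 149 - sqrt(-8 + 4) = 149 - sqrt(-4) = 149 - 2*I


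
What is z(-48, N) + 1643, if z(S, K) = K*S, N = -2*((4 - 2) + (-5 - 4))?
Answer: 971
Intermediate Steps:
N = 14 (N = -2*(2 - 9) = -2*(-7) = 14)
z(-48, N) + 1643 = 14*(-48) + 1643 = -672 + 1643 = 971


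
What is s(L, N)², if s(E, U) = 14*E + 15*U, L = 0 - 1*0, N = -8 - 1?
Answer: 18225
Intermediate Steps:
N = -9
L = 0 (L = 0 + 0 = 0)
s(L, N)² = (14*0 + 15*(-9))² = (0 - 135)² = (-135)² = 18225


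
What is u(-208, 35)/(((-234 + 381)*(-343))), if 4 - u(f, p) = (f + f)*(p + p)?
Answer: -9708/16807 ≈ -0.57762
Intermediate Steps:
u(f, p) = 4 - 4*f*p (u(f, p) = 4 - (f + f)*(p + p) = 4 - 2*f*2*p = 4 - 4*f*p)
u(-208, 35)/(((-234 + 381)*(-343))) = (4 - 4*(-208)*35)/(((-234 + 381)*(-343))) = (4 + 29120)/((147*(-343))) = 29124/(-50421) = 29124*(-1/50421) = -9708/16807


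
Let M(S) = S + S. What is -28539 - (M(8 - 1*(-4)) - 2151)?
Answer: -26412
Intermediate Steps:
M(S) = 2*S
-28539 - (M(8 - 1*(-4)) - 2151) = -28539 - (2*(8 - 1*(-4)) - 2151) = -28539 - (2*(8 + 4) - 2151) = -28539 - (2*12 - 2151) = -28539 - (24 - 2151) = -28539 - 1*(-2127) = -28539 + 2127 = -26412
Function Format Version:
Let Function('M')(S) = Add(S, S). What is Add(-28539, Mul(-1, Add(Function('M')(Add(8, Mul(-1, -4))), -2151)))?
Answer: -26412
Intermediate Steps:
Function('M')(S) = Mul(2, S)
Add(-28539, Mul(-1, Add(Function('M')(Add(8, Mul(-1, -4))), -2151))) = Add(-28539, Mul(-1, Add(Mul(2, Add(8, Mul(-1, -4))), -2151))) = Add(-28539, Mul(-1, Add(Mul(2, Add(8, 4)), -2151))) = Add(-28539, Mul(-1, Add(Mul(2, 12), -2151))) = Add(-28539, Mul(-1, Add(24, -2151))) = Add(-28539, Mul(-1, -2127)) = Add(-28539, 2127) = -26412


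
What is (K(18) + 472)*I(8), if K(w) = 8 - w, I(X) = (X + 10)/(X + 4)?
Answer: 693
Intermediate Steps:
I(X) = (10 + X)/(4 + X)
(K(18) + 472)*I(8) = ((8 - 1*18) + 472)*((10 + 8)/(4 + 8)) = ((8 - 18) + 472)*(18/12) = (-10 + 472)*((1/12)*18) = 462*(3/2) = 693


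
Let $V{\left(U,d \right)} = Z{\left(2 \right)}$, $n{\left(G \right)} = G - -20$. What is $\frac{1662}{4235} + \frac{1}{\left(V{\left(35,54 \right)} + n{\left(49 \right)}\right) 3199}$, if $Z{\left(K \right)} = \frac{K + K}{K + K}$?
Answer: $\frac{10633597}{27095530} \approx 0.39245$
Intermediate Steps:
$Z{\left(K \right)} = 1$ ($Z{\left(K \right)} = \frac{2 K}{2 K} = 2 K \frac{1}{2 K} = 1$)
$n{\left(G \right)} = 20 + G$ ($n{\left(G \right)} = G + 20 = 20 + G$)
$V{\left(U,d \right)} = 1$
$\frac{1662}{4235} + \frac{1}{\left(V{\left(35,54 \right)} + n{\left(49 \right)}\right) 3199} = \frac{1662}{4235} + \frac{1}{\left(1 + \left(20 + 49\right)\right) 3199} = 1662 \cdot \frac{1}{4235} + \frac{1}{1 + 69} \cdot \frac{1}{3199} = \frac{1662}{4235} + \frac{1}{70} \cdot \frac{1}{3199} = \frac{1662}{4235} + \frac{1}{223930} = \frac{10633597}{27095530}$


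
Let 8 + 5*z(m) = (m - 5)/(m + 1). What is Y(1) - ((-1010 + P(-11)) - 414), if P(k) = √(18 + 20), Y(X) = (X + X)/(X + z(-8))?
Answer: 5661/4 - √38 ≈ 1409.1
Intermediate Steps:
z(m) = -8/5 + (-5 + m)/(5*(1 + m)) (z(m) = -8/5 + ((m - 5)/(m + 1))/5 = -8/5 + ((-5 + m)/(1 + m))/5 = -8/5 + (-5 + m)/(5*(1 + m)))
Y(X) = 2*X/(-43/35 + X) (Y(X) = (X + X)/(X + (-13 - 7*(-8))/(5*(1 - 8))) = (2*X)/(X + (⅕)*(-13 + 56)/(-7)) = (2*X)/(X + (⅕)*(-⅐)*43) = (2*X)/(X - 43/35) = (2*X)/(-43/35 + X) = 2*X/(-43/35 + X))
P(k) = √38
Y(1) - ((-1010 + P(-11)) - 414) = 70*1/(-43 + 35*1) - ((-1010 + √38) - 414) = 70*1/(-43 + 35) - (-1424 + √38) = 70*1/(-8) + (1424 - √38) = 70*1*(-⅛) + (1424 - √38) = -35/4 + (1424 - √38) = 5661/4 - √38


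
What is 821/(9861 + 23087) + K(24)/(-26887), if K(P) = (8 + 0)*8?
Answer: 19965555/885872876 ≈ 0.022538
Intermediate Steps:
K(P) = 64 (K(P) = 8*8 = 64)
821/(9861 + 23087) + K(24)/(-26887) = 821/(9861 + 23087) + 64/(-26887) = 821/32948 + 64*(-1/26887) = 821*(1/32948) - 64/26887 = 821/32948 - 64/26887 = 19965555/885872876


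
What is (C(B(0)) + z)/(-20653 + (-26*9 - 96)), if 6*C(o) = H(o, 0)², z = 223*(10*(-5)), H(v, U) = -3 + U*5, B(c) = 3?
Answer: 22297/41966 ≈ 0.53131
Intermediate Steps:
H(v, U) = -3 + 5*U
z = -11150 (z = 223*(-50) = -11150)
C(o) = 3/2 (C(o) = (-3 + 5*0)²/6 = (-3 + 0)²/6 = (⅙)*(-3)² = (⅙)*9 = 3/2)
(C(B(0)) + z)/(-20653 + (-26*9 - 96)) = (3/2 - 11150)/(-20653 + (-26*9 - 96)) = -22297/(2*(-20653 + (-234 - 96))) = -22297/(2*(-20653 - 330)) = -22297/2/(-20983) = -22297/2*(-1/20983) = 22297/41966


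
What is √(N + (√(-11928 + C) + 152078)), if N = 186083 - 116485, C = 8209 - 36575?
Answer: √(221676 + I*√40294) ≈ 470.82 + 0.213*I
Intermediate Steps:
C = -28366
N = 69598
√(N + (√(-11928 + C) + 152078)) = √(69598 + (√(-11928 - 28366) + 152078)) = √(69598 + (√(-40294) + 152078)) = √(69598 + (I*√40294 + 152078)) = √(69598 + (152078 + I*√40294)) = √(221676 + I*√40294)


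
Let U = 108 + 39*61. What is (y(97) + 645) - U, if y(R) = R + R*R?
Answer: 7664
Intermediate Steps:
y(R) = R + R²
U = 2487 (U = 108 + 2379 = 2487)
(y(97) + 645) - U = (97*(1 + 97) + 645) - 1*2487 = (97*98 + 645) - 2487 = (9506 + 645) - 2487 = 10151 - 2487 = 7664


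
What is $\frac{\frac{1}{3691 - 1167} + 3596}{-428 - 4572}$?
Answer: $- \frac{1815261}{2524000} \approx -0.7192$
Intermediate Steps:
$\frac{\frac{1}{3691 - 1167} + 3596}{-428 - 4572} = \frac{\frac{1}{2524} + 3596}{-5000} = \left(\frac{1}{2524} + 3596\right) \left(- \frac{1}{5000}\right) = \frac{9076305}{2524} \left(- \frac{1}{5000}\right) = - \frac{1815261}{2524000}$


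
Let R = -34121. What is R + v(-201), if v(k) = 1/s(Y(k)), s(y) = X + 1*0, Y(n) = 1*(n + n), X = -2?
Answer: -68243/2 ≈ -34122.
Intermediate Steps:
Y(n) = 2*n (Y(n) = 1*(2*n) = 2*n)
s(y) = -2 (s(y) = -2 + 1*0 = -2 + 0 = -2)
v(k) = -1/2 (v(k) = 1/(-2) = -1/2)
R + v(-201) = -34121 - 1/2 = -68243/2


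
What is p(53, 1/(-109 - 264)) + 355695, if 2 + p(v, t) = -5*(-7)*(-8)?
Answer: 355413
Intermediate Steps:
p(v, t) = -282 (p(v, t) = -2 - 5*(-7)*(-8) = -2 + 35*(-8) = -2 - 280 = -282)
p(53, 1/(-109 - 264)) + 355695 = -282 + 355695 = 355413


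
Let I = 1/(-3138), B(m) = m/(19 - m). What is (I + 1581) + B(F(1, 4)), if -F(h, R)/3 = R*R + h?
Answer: 86780588/54915 ≈ 1580.3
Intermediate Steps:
F(h, R) = -3*h - 3*R**2 (F(h, R) = -3*(R*R + h) = -3*(R**2 + h) = -3*(h + R**2) = -3*h - 3*R**2)
I = -1/3138 ≈ -0.00031867
(I + 1581) + B(F(1, 4)) = (-1/3138 + 1581) - (-3*1 - 3*4**2)/(-19 + (-3*1 - 3*4**2)) = 4961177/3138 - (-3 - 3*16)/(-19 + (-3 - 3*16)) = 4961177/3138 - (-3 - 48)/(-19 + (-3 - 48)) = 4961177/3138 - 1*(-51)/(-19 - 51) = 4961177/3138 - 1*(-51)/(-70) = 4961177/3138 - 1*(-51)*(-1/70) = 4961177/3138 - 51/70 = 86780588/54915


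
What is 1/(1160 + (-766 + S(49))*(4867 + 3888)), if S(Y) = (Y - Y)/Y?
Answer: -1/6705170 ≈ -1.4914e-7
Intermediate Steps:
S(Y) = 0 (S(Y) = 0/Y = 0)
1/(1160 + (-766 + S(49))*(4867 + 3888)) = 1/(1160 + (-766 + 0)*(4867 + 3888)) = 1/(1160 - 766*8755) = 1/(1160 - 6706330) = 1/(-6705170) = -1/6705170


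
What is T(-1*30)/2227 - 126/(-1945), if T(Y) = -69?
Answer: 146397/4331515 ≈ 0.033798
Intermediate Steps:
T(-1*30)/2227 - 126/(-1945) = -69/2227 - 126/(-1945) = -69*1/2227 - 126*(-1/1945) = -69/2227 + 126/1945 = 146397/4331515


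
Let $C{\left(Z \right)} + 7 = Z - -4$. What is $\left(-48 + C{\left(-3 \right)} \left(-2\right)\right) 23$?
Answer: $-828$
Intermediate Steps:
$C{\left(Z \right)} = -3 + Z$ ($C{\left(Z \right)} = -7 + \left(Z - -4\right) = -7 + \left(Z + 4\right) = -7 + \left(4 + Z\right) = -3 + Z$)
$\left(-48 + C{\left(-3 \right)} \left(-2\right)\right) 23 = \left(-48 + \left(-3 - 3\right) \left(-2\right)\right) 23 = \left(-48 - -12\right) 23 = \left(-48 + 12\right) 23 = \left(-36\right) 23 = -828$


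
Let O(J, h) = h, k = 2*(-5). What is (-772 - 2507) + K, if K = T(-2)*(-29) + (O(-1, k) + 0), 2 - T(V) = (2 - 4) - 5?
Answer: -3550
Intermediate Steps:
k = -10
T(V) = 9 (T(V) = 2 - ((2 - 4) - 5) = 2 - (-2 - 5) = 2 - 1*(-7) = 2 + 7 = 9)
K = -271 (K = 9*(-29) + (-10 + 0) = -261 - 10 = -271)
(-772 - 2507) + K = (-772 - 2507) - 271 = -3279 - 271 = -3550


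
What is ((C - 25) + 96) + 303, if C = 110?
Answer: 484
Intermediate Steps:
((C - 25) + 96) + 303 = ((110 - 25) + 96) + 303 = (85 + 96) + 303 = 181 + 303 = 484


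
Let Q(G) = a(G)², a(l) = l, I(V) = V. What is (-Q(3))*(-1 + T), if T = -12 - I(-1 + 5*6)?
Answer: 378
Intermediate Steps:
Q(G) = G²
T = -41 (T = -12 - (-1 + 5*6) = -12 - (-1 + 30) = -12 - 1*29 = -12 - 29 = -41)
(-Q(3))*(-1 + T) = (-1*3²)*(-1 - 41) = -1*9*(-42) = -9*(-42) = 378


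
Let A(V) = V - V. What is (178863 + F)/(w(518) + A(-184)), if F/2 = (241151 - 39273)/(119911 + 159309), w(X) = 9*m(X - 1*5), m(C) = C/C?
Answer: 12485632654/628245 ≈ 19874.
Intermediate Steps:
m(C) = 1
A(V) = 0
w(X) = 9 (w(X) = 9*1 = 9)
F = 100939/69805 (F = 2*((241151 - 39273)/(119911 + 159309)) = 2*(201878/279220) = 2*(201878*(1/279220)) = 2*(100939/139610) = 100939/69805 ≈ 1.4460)
(178863 + F)/(w(518) + A(-184)) = (178863 + 100939/69805)/(9 + 0) = (12485632654/69805)/9 = (12485632654/69805)*(⅑) = 12485632654/628245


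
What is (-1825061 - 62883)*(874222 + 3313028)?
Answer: -7905293514000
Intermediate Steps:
(-1825061 - 62883)*(874222 + 3313028) = -1887944*4187250 = -7905293514000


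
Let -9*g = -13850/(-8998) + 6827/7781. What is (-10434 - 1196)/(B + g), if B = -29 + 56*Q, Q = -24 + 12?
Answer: 1221384425910/73647329423 ≈ 16.584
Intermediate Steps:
Q = -12
B = -701 (B = -29 + 56*(-12) = -29 - 672 = -701)
g = -28199366/105020157 (g = -(-13850/(-8998) + 6827/7781)/9 = -(-13850*(-1/8998) + 6827*(1/7781))/9 = -(6925/4499 + 6827/7781)/9 = -1/9*84598098/35006719 = -28199366/105020157 ≈ -0.26851)
(-10434 - 1196)/(B + g) = (-10434 - 1196)/(-701 - 28199366/105020157) = -11630/(-73647329423/105020157) = -11630*(-105020157/73647329423) = 1221384425910/73647329423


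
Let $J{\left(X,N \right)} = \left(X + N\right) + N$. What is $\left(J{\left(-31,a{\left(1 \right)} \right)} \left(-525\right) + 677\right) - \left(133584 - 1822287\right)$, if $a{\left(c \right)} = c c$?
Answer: $1704605$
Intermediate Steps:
$a{\left(c \right)} = c^{2}$
$J{\left(X,N \right)} = X + 2 N$ ($J{\left(X,N \right)} = \left(N + X\right) + N = X + 2 N$)
$\left(J{\left(-31,a{\left(1 \right)} \right)} \left(-525\right) + 677\right) - \left(133584 - 1822287\right) = \left(\left(-31 + 2 \cdot 1^{2}\right) \left(-525\right) + 677\right) - \left(133584 - 1822287\right) = \left(\left(-31 + 2 \cdot 1\right) \left(-525\right) + 677\right) - -1688703 = \left(\left(-31 + 2\right) \left(-525\right) + 677\right) + 1688703 = \left(\left(-29\right) \left(-525\right) + 677\right) + 1688703 = \left(15225 + 677\right) + 1688703 = 15902 + 1688703 = 1704605$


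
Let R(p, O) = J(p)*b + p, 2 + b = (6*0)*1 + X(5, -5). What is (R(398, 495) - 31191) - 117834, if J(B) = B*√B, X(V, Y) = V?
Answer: -148627 + 1194*√398 ≈ -1.2481e+5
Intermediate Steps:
J(B) = B^(3/2)
b = 3 (b = -2 + ((6*0)*1 + 5) = -2 + (0*1 + 5) = -2 + (0 + 5) = -2 + 5 = 3)
R(p, O) = p + 3*p^(3/2) (R(p, O) = p^(3/2)*3 + p = 3*p^(3/2) + p = p + 3*p^(3/2))
(R(398, 495) - 31191) - 117834 = ((398 + 3*398^(3/2)) - 31191) - 117834 = ((398 + 3*(398*√398)) - 31191) - 117834 = ((398 + 1194*√398) - 31191) - 117834 = (-30793 + 1194*√398) - 117834 = -148627 + 1194*√398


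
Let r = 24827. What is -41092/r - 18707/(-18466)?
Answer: -294366183/458455382 ≈ -0.64208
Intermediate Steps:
-41092/r - 18707/(-18466) = -41092/24827 - 18707/(-18466) = -41092*1/24827 - 18707*(-1/18466) = -41092/24827 + 18707/18466 = -294366183/458455382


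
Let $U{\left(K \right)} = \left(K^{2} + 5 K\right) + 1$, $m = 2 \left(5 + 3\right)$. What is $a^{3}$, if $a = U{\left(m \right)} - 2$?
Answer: $37595375$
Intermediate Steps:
$m = 16$ ($m = 2 \cdot 8 = 16$)
$U{\left(K \right)} = 1 + K^{2} + 5 K$
$a = 335$ ($a = \left(1 + 16^{2} + 5 \cdot 16\right) - 2 = \left(1 + 256 + 80\right) - 2 = 337 - 2 = 335$)
$a^{3} = 335^{3} = 37595375$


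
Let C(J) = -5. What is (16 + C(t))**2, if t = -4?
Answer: 121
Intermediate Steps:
(16 + C(t))**2 = (16 - 5)**2 = 11**2 = 121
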